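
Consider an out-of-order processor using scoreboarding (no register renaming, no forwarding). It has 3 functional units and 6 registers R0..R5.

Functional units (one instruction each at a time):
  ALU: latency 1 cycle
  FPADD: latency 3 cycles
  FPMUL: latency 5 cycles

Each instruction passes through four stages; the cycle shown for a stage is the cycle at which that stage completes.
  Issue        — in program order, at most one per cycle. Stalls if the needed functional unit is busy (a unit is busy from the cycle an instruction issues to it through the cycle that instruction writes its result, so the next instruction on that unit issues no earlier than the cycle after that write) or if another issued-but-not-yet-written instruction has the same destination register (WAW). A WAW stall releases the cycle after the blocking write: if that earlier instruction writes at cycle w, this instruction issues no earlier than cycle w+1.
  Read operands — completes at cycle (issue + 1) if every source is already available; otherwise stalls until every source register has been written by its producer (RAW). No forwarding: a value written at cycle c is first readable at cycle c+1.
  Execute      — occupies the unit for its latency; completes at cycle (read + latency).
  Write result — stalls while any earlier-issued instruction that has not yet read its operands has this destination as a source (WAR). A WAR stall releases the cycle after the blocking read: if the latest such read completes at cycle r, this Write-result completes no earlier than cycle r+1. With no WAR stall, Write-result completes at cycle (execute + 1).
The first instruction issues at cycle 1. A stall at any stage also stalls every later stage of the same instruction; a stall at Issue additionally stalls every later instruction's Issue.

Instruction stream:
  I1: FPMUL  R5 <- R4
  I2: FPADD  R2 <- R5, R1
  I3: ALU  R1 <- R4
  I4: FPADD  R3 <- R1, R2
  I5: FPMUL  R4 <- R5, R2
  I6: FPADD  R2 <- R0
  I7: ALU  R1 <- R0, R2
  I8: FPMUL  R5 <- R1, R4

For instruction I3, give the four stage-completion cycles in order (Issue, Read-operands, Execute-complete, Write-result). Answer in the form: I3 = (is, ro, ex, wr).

[1] I1 issues→FPMUL
[2] I1 reads; I2 issues→FPADD
[3] I3 issues→ALU
[4] I3 reads
[5] I3 exec-done
[7] I1 exec-done
[8] I1 writes R5
[9] I2 reads
[10] I3 writes R1
[12] I2 exec-done
[13] I2 writes R2
[14] I4 issues→FPADD
[15] I4 reads; I5 issues→FPMUL
[16] I5 reads
[18] I4 exec-done
[19] I4 writes R3
[20] I6 issues→FPADD
[21] I5 exec-done; I6 reads; I7 issues→ALU
[22] I5 writes R4
[23] I8 issues→FPMUL
[24] I6 exec-done
[25] I6 writes R2
[26] I7 reads
[27] I7 exec-done
[28] I7 writes R1
[29] I8 reads
[34] I8 exec-done
[35] I8 writes R5

I3 = (3, 4, 5, 10)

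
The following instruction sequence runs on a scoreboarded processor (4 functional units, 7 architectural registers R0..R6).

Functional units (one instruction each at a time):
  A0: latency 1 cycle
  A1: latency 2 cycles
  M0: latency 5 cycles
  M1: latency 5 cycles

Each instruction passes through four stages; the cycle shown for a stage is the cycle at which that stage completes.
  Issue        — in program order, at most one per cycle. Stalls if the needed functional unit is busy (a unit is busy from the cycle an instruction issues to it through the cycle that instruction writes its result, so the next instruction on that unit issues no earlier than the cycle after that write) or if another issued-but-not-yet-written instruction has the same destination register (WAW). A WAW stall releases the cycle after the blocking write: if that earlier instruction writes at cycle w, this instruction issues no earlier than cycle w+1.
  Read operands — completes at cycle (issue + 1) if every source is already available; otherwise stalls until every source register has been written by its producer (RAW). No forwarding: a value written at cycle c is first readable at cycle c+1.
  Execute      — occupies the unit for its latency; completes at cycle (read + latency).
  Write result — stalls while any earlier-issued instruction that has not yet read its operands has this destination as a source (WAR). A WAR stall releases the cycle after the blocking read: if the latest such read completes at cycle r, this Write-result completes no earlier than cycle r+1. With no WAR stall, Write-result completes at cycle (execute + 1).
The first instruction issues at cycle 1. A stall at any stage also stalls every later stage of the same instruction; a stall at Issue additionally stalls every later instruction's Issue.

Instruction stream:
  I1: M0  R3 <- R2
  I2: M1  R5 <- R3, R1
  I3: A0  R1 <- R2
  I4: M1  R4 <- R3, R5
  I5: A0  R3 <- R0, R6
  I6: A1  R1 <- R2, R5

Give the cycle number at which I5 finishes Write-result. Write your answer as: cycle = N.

cycle 1: I1 dispatched to M0
cycle 2: I1 operands ready | I2 dispatched to M1
cycle 3: I3 dispatched to A0
cycle 4: I3 operands ready
cycle 5: I3 complete
cycle 7: I1 complete
cycle 8: R3←I1
cycle 9: I2 operands ready
cycle 10: R1←I3
cycle 14: I2 complete
cycle 15: R5←I2
cycle 16: I4 dispatched to M1
cycle 17: I4 operands ready | I5 dispatched to A0
cycle 18: I5 operands ready | I6 dispatched to A1
cycle 19: I5 complete | I6 operands ready
cycle 20: R3←I5
cycle 21: I6 complete
cycle 22: I4 complete | R1←I6
cycle 23: R4←I4

cycle = 20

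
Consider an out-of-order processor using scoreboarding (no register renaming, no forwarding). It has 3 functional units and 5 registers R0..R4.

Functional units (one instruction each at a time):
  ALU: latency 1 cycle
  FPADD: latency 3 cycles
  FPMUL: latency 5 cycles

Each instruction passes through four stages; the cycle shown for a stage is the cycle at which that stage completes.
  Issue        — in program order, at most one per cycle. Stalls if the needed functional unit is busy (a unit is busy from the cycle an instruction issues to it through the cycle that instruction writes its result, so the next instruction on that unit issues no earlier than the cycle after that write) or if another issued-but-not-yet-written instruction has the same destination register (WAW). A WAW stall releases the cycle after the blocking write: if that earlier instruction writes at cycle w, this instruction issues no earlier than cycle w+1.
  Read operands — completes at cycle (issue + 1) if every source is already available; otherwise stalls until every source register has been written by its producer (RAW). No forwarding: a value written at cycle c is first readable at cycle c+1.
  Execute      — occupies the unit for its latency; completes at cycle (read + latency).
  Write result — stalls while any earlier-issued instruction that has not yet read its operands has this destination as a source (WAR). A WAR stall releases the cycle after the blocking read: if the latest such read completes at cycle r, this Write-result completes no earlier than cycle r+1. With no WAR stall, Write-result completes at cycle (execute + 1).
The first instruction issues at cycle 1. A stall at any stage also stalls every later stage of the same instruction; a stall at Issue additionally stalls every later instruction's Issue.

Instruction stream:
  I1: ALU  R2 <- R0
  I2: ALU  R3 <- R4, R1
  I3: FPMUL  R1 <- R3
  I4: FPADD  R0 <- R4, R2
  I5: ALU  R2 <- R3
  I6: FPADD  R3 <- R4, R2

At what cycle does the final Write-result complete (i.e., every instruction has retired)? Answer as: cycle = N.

I1: IS=1 RO=2 EX=3 WR=4
I2: IS=5 RO=6 EX=7 WR=8  [struct: ALU busy until I1 writes@4]
I3: IS=6 RO=9 EX=14 WR=15  [RAW R3: wait I2 write@8]
I4: IS=7 RO=8 EX=11 WR=12
I5: IS=9 RO=10 EX=11 WR=12  [struct: ALU busy until I2 writes@8]
I6: IS=13 RO=14 EX=17 WR=18  [struct: FPADD busy until I4 writes@12]

cycle = 18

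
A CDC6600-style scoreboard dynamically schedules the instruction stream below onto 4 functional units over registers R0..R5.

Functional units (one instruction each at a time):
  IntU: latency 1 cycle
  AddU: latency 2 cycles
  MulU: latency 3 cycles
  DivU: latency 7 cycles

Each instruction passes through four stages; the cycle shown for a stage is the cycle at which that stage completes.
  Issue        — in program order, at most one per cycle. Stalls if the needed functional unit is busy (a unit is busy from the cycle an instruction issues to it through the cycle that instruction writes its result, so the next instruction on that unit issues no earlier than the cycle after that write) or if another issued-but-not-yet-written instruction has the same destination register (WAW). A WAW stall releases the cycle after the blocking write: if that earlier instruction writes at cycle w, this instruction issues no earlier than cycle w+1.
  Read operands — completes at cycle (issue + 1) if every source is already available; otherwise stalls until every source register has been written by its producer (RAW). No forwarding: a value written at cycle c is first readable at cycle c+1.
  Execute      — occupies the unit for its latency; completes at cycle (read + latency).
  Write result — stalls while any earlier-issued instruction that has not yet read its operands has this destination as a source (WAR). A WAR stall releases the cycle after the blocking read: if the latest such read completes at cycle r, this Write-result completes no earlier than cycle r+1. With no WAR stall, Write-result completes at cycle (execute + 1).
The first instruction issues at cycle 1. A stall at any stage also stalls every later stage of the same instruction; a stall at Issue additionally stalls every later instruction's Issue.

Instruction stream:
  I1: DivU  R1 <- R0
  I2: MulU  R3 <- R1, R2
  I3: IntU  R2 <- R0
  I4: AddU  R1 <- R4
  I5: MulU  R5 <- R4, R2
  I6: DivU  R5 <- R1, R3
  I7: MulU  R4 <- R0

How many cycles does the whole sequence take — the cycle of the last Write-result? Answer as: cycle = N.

[I1] 1/2/9/10
[I2] 2/11/14/15  (RAW R1: wait I1 write@10)
[I3] 3/4/5/12  (WAR R2: wait I2 read@11)
[I4] 11/12/14/15  (WAW R1: wait I1 write@10)
[I5] 16/17/20/21  (struct: MulU busy until I2 writes@15)
[I6] 22/23/30/31  (WAW R5: wait I5 write@21)
[I7] 23/24/27/28

cycle = 31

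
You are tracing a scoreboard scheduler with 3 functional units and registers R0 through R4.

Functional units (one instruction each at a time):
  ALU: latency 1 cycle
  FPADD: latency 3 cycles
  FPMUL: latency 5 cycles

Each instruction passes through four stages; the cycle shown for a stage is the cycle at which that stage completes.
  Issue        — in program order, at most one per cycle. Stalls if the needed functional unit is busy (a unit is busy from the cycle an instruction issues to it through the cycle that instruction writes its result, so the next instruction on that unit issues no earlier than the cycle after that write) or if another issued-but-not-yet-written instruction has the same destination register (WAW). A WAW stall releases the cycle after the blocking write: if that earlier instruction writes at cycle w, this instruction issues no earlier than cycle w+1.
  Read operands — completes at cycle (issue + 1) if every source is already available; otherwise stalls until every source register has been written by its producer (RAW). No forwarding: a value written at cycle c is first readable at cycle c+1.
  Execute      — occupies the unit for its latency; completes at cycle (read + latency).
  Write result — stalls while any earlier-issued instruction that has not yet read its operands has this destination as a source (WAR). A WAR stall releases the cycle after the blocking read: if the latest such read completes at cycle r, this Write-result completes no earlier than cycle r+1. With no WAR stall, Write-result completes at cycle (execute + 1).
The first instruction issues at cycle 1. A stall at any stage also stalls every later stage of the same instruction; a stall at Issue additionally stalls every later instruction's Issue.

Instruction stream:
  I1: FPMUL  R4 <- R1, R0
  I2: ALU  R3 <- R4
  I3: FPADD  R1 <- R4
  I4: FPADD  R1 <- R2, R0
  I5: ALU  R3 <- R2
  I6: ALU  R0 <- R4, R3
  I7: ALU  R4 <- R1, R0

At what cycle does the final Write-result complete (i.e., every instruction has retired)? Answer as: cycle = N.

cycle = 26

c1: I1 issues→FPMUL
c2: I1 reads, I2 issues→ALU
c3: I3 issues→FPADD
c7: I1 exec-done
c8: I1 writes R4
c9: I2 reads, I3 reads
c10: I2 exec-done
c11: I2 writes R3
c12: I3 exec-done
c13: I3 writes R1
c14: I4 issues→FPADD
c15: I4 reads, I5 issues→ALU
c16: I5 reads
c17: I5 exec-done
c18: I4 exec-done, I5 writes R3
c19: I4 writes R1, I6 issues→ALU
c20: I6 reads
c21: I6 exec-done
c22: I6 writes R0
c23: I7 issues→ALU
c24: I7 reads
c25: I7 exec-done
c26: I7 writes R4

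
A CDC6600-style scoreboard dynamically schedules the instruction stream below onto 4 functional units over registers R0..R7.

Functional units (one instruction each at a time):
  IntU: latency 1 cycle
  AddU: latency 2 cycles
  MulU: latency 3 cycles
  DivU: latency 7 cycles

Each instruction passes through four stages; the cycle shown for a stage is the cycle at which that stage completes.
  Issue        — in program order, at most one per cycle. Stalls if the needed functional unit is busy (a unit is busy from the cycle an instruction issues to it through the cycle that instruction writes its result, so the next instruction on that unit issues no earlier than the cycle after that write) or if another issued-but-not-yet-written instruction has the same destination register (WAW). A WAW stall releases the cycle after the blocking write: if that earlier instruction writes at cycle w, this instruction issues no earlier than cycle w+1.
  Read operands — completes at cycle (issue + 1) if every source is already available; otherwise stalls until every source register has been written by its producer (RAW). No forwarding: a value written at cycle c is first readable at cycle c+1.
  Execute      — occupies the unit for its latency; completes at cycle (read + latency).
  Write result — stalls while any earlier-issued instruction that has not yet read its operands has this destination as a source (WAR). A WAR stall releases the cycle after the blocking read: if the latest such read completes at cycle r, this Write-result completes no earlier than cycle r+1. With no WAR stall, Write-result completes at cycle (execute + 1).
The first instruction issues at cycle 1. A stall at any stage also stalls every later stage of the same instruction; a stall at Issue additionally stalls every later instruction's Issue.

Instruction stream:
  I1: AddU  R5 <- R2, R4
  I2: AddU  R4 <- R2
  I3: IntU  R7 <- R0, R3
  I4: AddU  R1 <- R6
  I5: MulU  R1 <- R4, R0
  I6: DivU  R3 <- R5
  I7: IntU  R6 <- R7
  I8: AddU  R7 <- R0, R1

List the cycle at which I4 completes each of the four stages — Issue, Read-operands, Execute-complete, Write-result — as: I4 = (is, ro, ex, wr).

cycle 1: I1 dispatched to AddU
cycle 2: I1 operands ready
cycle 4: I1 complete
cycle 5: R5←I1
cycle 6: I2 dispatched to AddU
cycle 7: I2 operands ready | I3 dispatched to IntU
cycle 8: I3 operands ready
cycle 9: I2 complete | I3 complete
cycle 10: R4←I2 | R7←I3
cycle 11: I4 dispatched to AddU
cycle 12: I4 operands ready
cycle 14: I4 complete
cycle 15: R1←I4
cycle 16: I5 dispatched to MulU
cycle 17: I5 operands ready | I6 dispatched to DivU
cycle 18: I6 operands ready | I7 dispatched to IntU
cycle 19: I7 operands ready | I8 dispatched to AddU
cycle 20: I5 complete | I7 complete
cycle 21: R1←I5 | R6←I7
cycle 22: I8 operands ready
cycle 24: I8 complete
cycle 25: I6 complete | R7←I8
cycle 26: R3←I6

I4 = (11, 12, 14, 15)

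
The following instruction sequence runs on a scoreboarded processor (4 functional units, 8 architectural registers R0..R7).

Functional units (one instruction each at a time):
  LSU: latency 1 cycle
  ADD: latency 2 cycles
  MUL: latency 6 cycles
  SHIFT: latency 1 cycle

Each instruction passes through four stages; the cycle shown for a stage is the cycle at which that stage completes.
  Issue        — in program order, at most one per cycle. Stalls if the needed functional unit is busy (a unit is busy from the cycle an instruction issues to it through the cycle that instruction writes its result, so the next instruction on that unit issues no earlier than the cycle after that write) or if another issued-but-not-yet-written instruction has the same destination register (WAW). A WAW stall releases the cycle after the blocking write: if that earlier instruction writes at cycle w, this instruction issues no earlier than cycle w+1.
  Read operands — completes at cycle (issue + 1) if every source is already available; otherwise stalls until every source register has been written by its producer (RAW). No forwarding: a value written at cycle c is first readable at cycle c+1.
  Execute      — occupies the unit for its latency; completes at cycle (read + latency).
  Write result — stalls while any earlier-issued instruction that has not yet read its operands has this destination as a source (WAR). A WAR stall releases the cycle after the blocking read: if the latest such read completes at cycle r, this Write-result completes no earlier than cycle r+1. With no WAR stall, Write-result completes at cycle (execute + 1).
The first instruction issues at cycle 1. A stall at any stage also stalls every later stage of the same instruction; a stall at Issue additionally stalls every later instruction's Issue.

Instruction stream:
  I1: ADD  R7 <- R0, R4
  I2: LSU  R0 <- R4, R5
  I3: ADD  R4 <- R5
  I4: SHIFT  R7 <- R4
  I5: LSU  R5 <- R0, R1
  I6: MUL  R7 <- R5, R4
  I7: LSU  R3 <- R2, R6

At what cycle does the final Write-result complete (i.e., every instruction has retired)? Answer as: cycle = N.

cycle = 22

I1  is:1  ro:2  ex:4  wr:5
I2  is:2  ro:3  ex:4  wr:5
I3  is:6  ro:7  ex:9  wr:10  — struct: ADD busy until I1 writes@5
I4  is:7  ro:11  ex:12  wr:13  — RAW R4: wait I3 write@10
I5  is:8  ro:9  ex:10  wr:11
I6  is:14  ro:15  ex:21  wr:22  — WAW R7: wait I4 write@13
I7  is:15  ro:16  ex:17  wr:18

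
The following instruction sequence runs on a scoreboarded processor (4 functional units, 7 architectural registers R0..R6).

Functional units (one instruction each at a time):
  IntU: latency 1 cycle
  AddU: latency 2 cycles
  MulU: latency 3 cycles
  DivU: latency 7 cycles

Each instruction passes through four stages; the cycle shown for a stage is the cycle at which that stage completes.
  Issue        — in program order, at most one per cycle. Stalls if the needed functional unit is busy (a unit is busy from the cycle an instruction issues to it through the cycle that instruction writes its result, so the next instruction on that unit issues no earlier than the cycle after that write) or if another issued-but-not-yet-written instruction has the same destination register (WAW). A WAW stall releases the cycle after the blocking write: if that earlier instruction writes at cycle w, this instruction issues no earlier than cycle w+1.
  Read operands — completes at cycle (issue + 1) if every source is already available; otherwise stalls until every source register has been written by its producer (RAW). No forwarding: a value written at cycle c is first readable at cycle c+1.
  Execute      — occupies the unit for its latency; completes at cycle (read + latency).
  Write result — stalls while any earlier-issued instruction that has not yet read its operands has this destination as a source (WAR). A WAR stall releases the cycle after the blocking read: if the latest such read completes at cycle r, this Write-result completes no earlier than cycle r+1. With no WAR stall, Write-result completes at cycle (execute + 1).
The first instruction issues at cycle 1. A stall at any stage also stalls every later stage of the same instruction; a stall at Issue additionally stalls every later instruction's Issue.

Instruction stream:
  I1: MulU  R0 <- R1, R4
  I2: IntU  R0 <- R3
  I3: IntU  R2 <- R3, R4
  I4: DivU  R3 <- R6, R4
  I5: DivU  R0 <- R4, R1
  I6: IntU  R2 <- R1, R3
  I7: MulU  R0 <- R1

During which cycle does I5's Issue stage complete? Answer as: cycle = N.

cycle = 22

I1  is:1  ro:2  ex:5  wr:6
I2  is:7  ro:8  ex:9  wr:10  — WAW R0: wait I1 write@6
I3  is:11  ro:12  ex:13  wr:14  — struct: IntU busy until I2 writes@10
I4  is:12  ro:13  ex:20  wr:21
I5  is:22  ro:23  ex:30  wr:31  — struct: DivU busy until I4 writes@21
I6  is:23  ro:24  ex:25  wr:26
I7  is:32  ro:33  ex:36  wr:37  — WAW R0: wait I5 write@31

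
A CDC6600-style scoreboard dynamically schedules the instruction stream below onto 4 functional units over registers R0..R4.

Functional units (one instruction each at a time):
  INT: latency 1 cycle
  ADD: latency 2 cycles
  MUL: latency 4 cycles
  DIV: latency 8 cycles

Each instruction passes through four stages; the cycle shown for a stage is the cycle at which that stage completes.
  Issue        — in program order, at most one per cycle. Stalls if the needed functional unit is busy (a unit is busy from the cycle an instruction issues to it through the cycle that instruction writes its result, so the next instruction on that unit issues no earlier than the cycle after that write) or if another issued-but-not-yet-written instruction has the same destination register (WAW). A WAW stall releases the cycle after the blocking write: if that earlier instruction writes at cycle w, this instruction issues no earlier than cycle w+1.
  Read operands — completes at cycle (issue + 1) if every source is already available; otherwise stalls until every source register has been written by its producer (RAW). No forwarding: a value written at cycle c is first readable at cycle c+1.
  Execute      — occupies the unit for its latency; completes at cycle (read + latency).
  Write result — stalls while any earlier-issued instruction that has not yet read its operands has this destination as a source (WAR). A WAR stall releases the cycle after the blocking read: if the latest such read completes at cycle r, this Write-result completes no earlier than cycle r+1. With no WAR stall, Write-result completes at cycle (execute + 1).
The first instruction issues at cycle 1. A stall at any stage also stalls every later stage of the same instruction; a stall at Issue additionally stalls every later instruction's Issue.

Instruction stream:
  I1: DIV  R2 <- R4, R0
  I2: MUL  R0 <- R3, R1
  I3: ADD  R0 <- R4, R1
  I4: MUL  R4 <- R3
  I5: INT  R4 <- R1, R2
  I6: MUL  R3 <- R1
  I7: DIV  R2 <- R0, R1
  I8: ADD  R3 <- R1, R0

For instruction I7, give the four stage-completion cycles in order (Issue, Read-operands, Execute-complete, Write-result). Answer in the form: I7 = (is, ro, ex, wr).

I7 = (19, 20, 28, 29)

t=1  I1 dispatched to DIV
t=2  I1 operands ready; I2 dispatched to MUL
t=3  I2 operands ready
t=7  I2 complete
t=8  R0←I2
t=9  I3 dispatched to ADD
t=10  I1 complete; I3 operands ready; I4 dispatched to MUL
t=11  R2←I1; I4 operands ready
t=12  I3 complete
t=13  R0←I3
t=15  I4 complete
t=16  R4←I4
t=17  I5 dispatched to INT
t=18  I5 operands ready; I6 dispatched to MUL
t=19  I5 complete; I6 operands ready; I7 dispatched to DIV
t=20  R4←I5; I7 operands ready
t=23  I6 complete
t=24  R3←I6
t=25  I8 dispatched to ADD
t=26  I8 operands ready
t=28  I7 complete; I8 complete
t=29  R2←I7; R3←I8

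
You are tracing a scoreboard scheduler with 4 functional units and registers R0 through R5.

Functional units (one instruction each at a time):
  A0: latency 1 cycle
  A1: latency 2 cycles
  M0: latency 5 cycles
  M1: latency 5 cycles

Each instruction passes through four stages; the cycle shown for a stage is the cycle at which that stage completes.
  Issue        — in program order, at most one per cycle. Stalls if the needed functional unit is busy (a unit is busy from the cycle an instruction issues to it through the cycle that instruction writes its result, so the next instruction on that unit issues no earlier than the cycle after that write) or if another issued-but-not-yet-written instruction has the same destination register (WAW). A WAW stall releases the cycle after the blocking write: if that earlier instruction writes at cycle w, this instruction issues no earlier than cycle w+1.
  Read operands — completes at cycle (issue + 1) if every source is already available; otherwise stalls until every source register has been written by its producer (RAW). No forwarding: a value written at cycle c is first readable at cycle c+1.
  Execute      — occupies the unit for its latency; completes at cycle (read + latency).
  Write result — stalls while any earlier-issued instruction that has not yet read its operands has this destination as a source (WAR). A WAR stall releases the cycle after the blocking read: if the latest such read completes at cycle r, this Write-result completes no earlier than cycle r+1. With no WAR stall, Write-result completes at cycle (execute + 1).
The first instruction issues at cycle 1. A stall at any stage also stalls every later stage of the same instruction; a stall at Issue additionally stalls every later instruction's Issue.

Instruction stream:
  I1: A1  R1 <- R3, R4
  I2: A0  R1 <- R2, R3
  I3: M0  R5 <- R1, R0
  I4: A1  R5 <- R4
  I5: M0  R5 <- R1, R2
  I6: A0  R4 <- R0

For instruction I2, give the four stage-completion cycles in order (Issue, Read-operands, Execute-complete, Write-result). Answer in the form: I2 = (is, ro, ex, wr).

1) issue 1, read 2, done 4, write 5
2) issue 6, read 7, done 8, write 9  <WAW R1: wait I1 write@5>
3) issue 7, read 10, done 15, write 16  <RAW R1: wait I2 write@9>
4) issue 17, read 18, done 20, write 21  <WAW R5: wait I3 write@16>
5) issue 22, read 23, done 28, write 29  <WAW R5: wait I4 write@21>
6) issue 23, read 24, done 25, write 26

I2 = (6, 7, 8, 9)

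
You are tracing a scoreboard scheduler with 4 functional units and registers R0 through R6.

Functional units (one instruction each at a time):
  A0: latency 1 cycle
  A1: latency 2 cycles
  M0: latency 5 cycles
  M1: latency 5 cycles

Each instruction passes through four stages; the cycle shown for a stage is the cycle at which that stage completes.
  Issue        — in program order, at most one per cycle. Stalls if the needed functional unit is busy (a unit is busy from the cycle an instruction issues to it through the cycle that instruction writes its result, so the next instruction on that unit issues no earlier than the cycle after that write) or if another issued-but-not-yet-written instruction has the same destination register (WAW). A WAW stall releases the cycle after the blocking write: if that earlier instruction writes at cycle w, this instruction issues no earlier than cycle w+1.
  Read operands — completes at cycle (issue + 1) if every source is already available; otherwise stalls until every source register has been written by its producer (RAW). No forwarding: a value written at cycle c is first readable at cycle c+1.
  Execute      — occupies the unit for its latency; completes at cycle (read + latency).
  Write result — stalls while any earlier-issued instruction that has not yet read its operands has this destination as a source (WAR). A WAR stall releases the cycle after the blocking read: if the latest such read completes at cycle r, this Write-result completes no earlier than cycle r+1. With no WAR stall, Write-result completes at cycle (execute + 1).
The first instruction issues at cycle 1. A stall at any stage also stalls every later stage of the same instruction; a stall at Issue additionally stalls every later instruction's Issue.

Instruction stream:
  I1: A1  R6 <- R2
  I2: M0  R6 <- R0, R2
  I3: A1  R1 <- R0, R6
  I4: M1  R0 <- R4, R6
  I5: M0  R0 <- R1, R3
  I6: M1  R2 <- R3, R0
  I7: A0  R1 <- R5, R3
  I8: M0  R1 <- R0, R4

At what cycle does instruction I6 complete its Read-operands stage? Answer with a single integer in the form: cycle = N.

cycle = 29

I1  is:1  ro:2  ex:4  wr:5
I2  is:6  ro:7  ex:12  wr:13  — WAW R6: wait I1 write@5
I3  is:7  ro:14  ex:16  wr:17  — RAW R6: wait I2 write@13
I4  is:8  ro:14  ex:19  wr:20  — RAW R6: wait I2 write@13
I5  is:21  ro:22  ex:27  wr:28  — WAW R0: wait I4 write@20
I6  is:22  ro:29  ex:34  wr:35  — RAW R0: wait I5 write@28
I7  is:23  ro:24  ex:25  wr:26
I8  is:29  ro:30  ex:35  wr:36  — struct: M0 busy until I5 writes@28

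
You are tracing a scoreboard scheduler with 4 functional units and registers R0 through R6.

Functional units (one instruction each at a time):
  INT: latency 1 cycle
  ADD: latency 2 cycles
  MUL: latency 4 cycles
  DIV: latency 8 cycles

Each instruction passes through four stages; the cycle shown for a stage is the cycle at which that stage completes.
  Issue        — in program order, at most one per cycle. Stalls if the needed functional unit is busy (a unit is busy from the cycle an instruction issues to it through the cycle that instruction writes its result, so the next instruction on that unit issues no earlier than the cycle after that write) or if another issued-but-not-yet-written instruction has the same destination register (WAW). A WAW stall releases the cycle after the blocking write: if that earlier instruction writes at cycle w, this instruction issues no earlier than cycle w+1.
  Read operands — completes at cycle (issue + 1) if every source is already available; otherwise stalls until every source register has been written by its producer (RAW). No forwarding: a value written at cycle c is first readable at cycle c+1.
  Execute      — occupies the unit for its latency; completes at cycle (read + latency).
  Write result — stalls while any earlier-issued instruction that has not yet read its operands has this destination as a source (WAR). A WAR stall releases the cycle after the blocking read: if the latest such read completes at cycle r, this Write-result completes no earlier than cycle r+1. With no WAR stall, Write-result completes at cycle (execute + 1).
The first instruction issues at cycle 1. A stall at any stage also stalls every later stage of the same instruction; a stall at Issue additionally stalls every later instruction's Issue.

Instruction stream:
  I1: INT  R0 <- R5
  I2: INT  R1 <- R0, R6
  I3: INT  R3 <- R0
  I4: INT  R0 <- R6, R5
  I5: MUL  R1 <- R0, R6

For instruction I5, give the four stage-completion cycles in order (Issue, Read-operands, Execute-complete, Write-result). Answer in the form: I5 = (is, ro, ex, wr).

I5 = (14, 17, 21, 22)

1) issue 1, read 2, done 3, write 4
2) issue 5, read 6, done 7, write 8  <struct: INT busy until I1 writes@4>
3) issue 9, read 10, done 11, write 12  <struct: INT busy until I2 writes@8>
4) issue 13, read 14, done 15, write 16  <struct: INT busy until I3 writes@12>
5) issue 14, read 17, done 21, write 22  <RAW R0: wait I4 write@16>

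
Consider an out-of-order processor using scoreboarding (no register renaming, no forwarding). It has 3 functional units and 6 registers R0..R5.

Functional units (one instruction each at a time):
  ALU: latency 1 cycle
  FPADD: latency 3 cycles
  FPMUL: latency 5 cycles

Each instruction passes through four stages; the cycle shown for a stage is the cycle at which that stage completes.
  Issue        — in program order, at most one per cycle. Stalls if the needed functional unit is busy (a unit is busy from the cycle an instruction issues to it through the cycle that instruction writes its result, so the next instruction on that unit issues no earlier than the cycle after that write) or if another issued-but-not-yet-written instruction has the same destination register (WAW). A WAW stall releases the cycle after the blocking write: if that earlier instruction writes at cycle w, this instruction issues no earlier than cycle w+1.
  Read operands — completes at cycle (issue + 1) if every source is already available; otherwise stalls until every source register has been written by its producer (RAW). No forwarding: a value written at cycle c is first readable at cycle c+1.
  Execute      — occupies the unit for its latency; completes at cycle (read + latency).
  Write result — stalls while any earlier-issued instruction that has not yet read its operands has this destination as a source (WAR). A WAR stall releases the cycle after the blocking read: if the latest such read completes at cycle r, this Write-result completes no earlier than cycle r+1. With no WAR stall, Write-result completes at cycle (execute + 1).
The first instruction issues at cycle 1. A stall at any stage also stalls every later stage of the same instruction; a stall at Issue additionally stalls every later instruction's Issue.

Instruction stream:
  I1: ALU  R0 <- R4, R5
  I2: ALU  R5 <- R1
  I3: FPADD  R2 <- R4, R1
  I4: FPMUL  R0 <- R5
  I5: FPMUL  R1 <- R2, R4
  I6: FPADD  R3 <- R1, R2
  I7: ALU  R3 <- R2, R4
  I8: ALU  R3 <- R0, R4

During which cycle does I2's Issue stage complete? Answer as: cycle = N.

cycle = 5

cycle 1: issue I1 (ALU)
cycle 2: I1 read-ops
cycle 3: I1 finished on ALU
cycle 4: I1→R0
cycle 5: issue I2 (ALU)
cycle 6: I2 read-ops · issue I3 (FPADD)
cycle 7: I2 finished on ALU · I3 read-ops · issue I4 (FPMUL)
cycle 8: I2→R5
cycle 9: I4 read-ops
cycle 10: I3 finished on FPADD
cycle 11: I3→R2
cycle 14: I4 finished on FPMUL
cycle 15: I4→R0
cycle 16: issue I5 (FPMUL)
cycle 17: I5 read-ops · issue I6 (FPADD)
cycle 22: I5 finished on FPMUL
cycle 23: I5→R1
cycle 24: I6 read-ops
cycle 27: I6 finished on FPADD
cycle 28: I6→R3
cycle 29: issue I7 (ALU)
cycle 30: I7 read-ops
cycle 31: I7 finished on ALU
cycle 32: I7→R3
cycle 33: issue I8 (ALU)
cycle 34: I8 read-ops
cycle 35: I8 finished on ALU
cycle 36: I8→R3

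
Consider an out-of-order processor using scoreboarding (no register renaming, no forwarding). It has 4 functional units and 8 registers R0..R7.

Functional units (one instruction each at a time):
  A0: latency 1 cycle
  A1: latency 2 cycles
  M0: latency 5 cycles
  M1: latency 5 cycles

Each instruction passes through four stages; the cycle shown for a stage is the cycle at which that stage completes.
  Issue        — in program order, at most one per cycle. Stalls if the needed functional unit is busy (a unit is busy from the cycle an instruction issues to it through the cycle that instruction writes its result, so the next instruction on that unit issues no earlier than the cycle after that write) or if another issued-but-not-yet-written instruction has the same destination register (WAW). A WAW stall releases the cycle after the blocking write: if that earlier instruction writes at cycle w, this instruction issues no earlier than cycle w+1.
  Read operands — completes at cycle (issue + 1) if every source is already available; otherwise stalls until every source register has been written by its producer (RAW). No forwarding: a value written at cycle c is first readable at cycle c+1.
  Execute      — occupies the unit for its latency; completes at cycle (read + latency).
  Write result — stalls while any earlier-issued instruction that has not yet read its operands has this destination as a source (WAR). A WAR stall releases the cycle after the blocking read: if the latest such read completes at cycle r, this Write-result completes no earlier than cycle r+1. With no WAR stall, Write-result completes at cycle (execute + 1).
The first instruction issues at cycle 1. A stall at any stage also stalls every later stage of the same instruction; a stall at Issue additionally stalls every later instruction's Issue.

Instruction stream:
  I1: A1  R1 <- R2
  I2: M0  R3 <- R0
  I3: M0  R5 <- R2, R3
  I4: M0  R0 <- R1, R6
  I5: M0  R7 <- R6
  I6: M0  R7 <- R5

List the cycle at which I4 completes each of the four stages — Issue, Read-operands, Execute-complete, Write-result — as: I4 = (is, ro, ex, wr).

cycle 1: I1 dispatched to A1
cycle 2: I1 operands ready | I2 dispatched to M0
cycle 3: I2 operands ready
cycle 4: I1 complete
cycle 5: R1←I1
cycle 8: I2 complete
cycle 9: R3←I2
cycle 10: I3 dispatched to M0
cycle 11: I3 operands ready
cycle 16: I3 complete
cycle 17: R5←I3
cycle 18: I4 dispatched to M0
cycle 19: I4 operands ready
cycle 24: I4 complete
cycle 25: R0←I4
cycle 26: I5 dispatched to M0
cycle 27: I5 operands ready
cycle 32: I5 complete
cycle 33: R7←I5
cycle 34: I6 dispatched to M0
cycle 35: I6 operands ready
cycle 40: I6 complete
cycle 41: R7←I6

I4 = (18, 19, 24, 25)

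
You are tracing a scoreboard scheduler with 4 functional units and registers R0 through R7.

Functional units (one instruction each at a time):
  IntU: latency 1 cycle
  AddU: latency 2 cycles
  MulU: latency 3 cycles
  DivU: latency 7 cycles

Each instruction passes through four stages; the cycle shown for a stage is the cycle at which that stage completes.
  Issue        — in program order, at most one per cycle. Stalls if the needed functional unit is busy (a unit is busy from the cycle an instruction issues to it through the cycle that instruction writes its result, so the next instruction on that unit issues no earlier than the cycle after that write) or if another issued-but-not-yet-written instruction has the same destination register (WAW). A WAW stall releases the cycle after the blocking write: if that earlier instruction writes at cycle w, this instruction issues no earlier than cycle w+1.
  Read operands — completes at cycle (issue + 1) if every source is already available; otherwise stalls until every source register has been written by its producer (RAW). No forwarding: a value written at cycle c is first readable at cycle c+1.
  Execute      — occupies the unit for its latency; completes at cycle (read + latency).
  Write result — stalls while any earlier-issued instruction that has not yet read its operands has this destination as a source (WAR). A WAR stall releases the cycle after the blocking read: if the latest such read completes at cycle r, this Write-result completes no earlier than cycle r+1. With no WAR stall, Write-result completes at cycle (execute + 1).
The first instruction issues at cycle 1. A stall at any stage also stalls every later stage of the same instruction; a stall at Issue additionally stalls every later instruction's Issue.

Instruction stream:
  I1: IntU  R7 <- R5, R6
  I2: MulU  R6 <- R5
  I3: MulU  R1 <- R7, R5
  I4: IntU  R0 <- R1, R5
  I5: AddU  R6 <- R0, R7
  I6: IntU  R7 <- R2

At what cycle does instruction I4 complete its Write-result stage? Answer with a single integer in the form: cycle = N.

cycle = 16

[I1] 1/2/3/4
[I2] 2/3/6/7
[I3] 8/9/12/13  (struct: MulU busy until I2 writes@7)
[I4] 9/14/15/16  (RAW R1: wait I3 write@13)
[I5] 10/17/19/20  (RAW R0: wait I4 write@16)
[I6] 17/18/19/20  (struct: IntU busy until I4 writes@16)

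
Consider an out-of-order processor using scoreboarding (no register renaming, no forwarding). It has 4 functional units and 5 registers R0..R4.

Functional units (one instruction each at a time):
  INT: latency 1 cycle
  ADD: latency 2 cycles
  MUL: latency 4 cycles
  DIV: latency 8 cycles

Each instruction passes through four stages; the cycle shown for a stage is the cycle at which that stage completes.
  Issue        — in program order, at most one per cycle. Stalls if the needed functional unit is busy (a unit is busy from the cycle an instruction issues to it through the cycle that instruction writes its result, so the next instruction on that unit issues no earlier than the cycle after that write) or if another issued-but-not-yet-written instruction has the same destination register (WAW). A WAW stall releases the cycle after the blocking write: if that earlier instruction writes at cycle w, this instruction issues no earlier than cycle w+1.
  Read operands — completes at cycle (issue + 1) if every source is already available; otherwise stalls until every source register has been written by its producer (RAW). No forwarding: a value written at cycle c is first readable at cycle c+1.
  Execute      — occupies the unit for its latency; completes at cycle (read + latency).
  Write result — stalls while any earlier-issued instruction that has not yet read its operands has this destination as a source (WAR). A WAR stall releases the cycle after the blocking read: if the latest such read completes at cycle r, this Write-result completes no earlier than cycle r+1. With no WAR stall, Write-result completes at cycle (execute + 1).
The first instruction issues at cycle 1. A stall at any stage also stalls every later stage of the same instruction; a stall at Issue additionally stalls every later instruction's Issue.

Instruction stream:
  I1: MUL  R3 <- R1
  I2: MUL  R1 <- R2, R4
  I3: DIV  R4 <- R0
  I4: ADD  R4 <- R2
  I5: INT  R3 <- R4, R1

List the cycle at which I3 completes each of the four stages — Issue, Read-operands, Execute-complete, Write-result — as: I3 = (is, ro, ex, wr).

c1: I1→MUL
c2: I1 RO
c6: I1 EX
c7: I1 WR R3
c8: I2→MUL
c9: I2 RO, I3→DIV
c10: I3 RO
c13: I2 EX
c14: I2 WR R1
c18: I3 EX
c19: I3 WR R4
c20: I4→ADD
c21: I4 RO, I5→INT
c23: I4 EX
c24: I4 WR R4
c25: I5 RO
c26: I5 EX
c27: I5 WR R3

I3 = (9, 10, 18, 19)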